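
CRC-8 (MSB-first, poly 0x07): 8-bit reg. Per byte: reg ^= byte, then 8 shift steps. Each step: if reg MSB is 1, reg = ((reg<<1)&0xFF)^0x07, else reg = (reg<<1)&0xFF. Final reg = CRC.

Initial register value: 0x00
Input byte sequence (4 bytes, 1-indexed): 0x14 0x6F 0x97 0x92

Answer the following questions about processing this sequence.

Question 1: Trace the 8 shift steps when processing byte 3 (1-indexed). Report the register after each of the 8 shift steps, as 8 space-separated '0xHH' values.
After byte 1 (0x14): reg=0x6C
After byte 2 (0x6F): reg=0x09
Register before byte 3: 0x09
After XOR with byte 0x97: 0x9E

Answer: 0x3B 0x76 0xEC 0xDF 0xB9 0x75 0xEA 0xD3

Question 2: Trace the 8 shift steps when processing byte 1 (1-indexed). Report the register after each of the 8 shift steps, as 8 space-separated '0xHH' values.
Register before byte 1: 0x00
After XOR with byte 0x14: 0x14

Answer: 0x28 0x50 0xA0 0x47 0x8E 0x1B 0x36 0x6C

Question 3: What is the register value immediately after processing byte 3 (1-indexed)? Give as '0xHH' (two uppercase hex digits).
After byte 1 (0x14): reg=0x6C
After byte 2 (0x6F): reg=0x09
After byte 3 (0x97): reg=0xD3

Answer: 0xD3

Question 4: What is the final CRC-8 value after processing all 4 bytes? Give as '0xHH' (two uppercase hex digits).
Answer: 0xC0

Derivation:
After byte 1 (0x14): reg=0x6C
After byte 2 (0x6F): reg=0x09
After byte 3 (0x97): reg=0xD3
After byte 4 (0x92): reg=0xC0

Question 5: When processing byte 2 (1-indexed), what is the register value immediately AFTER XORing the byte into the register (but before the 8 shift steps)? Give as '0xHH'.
Answer: 0x03

Derivation:
Register before byte 2: 0x6C
Byte 2: 0x6F
0x6C XOR 0x6F = 0x03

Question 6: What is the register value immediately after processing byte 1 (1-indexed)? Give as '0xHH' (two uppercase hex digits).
After byte 1 (0x14): reg=0x6C

Answer: 0x6C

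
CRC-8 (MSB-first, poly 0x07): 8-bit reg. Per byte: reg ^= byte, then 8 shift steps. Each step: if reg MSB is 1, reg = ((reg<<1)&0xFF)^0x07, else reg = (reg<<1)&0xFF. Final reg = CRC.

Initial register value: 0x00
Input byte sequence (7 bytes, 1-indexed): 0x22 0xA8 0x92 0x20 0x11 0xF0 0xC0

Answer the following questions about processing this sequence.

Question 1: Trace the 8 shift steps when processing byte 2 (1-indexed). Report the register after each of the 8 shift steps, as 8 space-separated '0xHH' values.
Answer: 0x8C 0x1F 0x3E 0x7C 0xF8 0xF7 0xE9 0xD5

Derivation:
After byte 1 (0x22): reg=0xEE
Register before byte 2: 0xEE
After XOR with byte 0xA8: 0x46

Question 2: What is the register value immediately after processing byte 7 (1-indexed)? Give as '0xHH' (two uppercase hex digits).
After byte 1 (0x22): reg=0xEE
After byte 2 (0xA8): reg=0xD5
After byte 3 (0x92): reg=0xD2
After byte 4 (0x20): reg=0xD0
After byte 5 (0x11): reg=0x49
After byte 6 (0xF0): reg=0x26
After byte 7 (0xC0): reg=0xBC

Answer: 0xBC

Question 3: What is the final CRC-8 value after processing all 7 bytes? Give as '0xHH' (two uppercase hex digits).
After byte 1 (0x22): reg=0xEE
After byte 2 (0xA8): reg=0xD5
After byte 3 (0x92): reg=0xD2
After byte 4 (0x20): reg=0xD0
After byte 5 (0x11): reg=0x49
After byte 6 (0xF0): reg=0x26
After byte 7 (0xC0): reg=0xBC

Answer: 0xBC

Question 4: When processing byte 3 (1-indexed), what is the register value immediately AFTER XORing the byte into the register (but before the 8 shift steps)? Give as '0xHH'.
Answer: 0x47

Derivation:
Register before byte 3: 0xD5
Byte 3: 0x92
0xD5 XOR 0x92 = 0x47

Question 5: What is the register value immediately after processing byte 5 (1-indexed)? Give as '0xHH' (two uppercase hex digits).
After byte 1 (0x22): reg=0xEE
After byte 2 (0xA8): reg=0xD5
After byte 3 (0x92): reg=0xD2
After byte 4 (0x20): reg=0xD0
After byte 5 (0x11): reg=0x49

Answer: 0x49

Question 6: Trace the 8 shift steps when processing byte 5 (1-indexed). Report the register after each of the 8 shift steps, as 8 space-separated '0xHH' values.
Answer: 0x85 0x0D 0x1A 0x34 0x68 0xD0 0xA7 0x49

Derivation:
After byte 1 (0x22): reg=0xEE
After byte 2 (0xA8): reg=0xD5
After byte 3 (0x92): reg=0xD2
After byte 4 (0x20): reg=0xD0
Register before byte 5: 0xD0
After XOR with byte 0x11: 0xC1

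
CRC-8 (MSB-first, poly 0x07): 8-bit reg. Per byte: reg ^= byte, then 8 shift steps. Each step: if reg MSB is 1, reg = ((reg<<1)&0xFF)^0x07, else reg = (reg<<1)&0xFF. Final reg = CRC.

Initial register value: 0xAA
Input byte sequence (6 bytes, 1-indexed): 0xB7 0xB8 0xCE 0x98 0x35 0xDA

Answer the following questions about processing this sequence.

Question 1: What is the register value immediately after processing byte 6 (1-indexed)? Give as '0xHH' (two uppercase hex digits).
After byte 1 (0xB7): reg=0x53
After byte 2 (0xB8): reg=0x9F
After byte 3 (0xCE): reg=0xB0
After byte 4 (0x98): reg=0xD8
After byte 5 (0x35): reg=0x8D
After byte 6 (0xDA): reg=0xA2

Answer: 0xA2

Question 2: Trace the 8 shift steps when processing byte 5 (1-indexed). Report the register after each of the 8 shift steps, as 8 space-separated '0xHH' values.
Answer: 0xDD 0xBD 0x7D 0xFA 0xF3 0xE1 0xC5 0x8D

Derivation:
After byte 1 (0xB7): reg=0x53
After byte 2 (0xB8): reg=0x9F
After byte 3 (0xCE): reg=0xB0
After byte 4 (0x98): reg=0xD8
Register before byte 5: 0xD8
After XOR with byte 0x35: 0xED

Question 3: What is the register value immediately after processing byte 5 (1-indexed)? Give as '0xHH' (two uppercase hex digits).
Answer: 0x8D

Derivation:
After byte 1 (0xB7): reg=0x53
After byte 2 (0xB8): reg=0x9F
After byte 3 (0xCE): reg=0xB0
After byte 4 (0x98): reg=0xD8
After byte 5 (0x35): reg=0x8D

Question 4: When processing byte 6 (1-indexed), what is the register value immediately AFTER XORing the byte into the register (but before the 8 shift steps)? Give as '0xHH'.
Answer: 0x57

Derivation:
Register before byte 6: 0x8D
Byte 6: 0xDA
0x8D XOR 0xDA = 0x57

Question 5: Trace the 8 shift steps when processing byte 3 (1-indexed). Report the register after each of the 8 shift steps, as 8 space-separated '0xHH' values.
After byte 1 (0xB7): reg=0x53
After byte 2 (0xB8): reg=0x9F
Register before byte 3: 0x9F
After XOR with byte 0xCE: 0x51

Answer: 0xA2 0x43 0x86 0x0B 0x16 0x2C 0x58 0xB0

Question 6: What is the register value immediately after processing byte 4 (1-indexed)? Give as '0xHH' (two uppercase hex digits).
Answer: 0xD8

Derivation:
After byte 1 (0xB7): reg=0x53
After byte 2 (0xB8): reg=0x9F
After byte 3 (0xCE): reg=0xB0
After byte 4 (0x98): reg=0xD8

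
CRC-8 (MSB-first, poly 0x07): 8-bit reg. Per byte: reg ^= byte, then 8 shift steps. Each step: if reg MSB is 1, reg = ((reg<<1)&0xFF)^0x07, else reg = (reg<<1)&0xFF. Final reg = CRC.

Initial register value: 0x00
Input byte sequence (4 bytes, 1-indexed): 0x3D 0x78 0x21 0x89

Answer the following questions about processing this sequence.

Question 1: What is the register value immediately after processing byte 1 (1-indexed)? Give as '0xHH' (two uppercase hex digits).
Answer: 0xB3

Derivation:
After byte 1 (0x3D): reg=0xB3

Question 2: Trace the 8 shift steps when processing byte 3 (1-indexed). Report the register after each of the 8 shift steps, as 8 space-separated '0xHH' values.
Answer: 0xBC 0x7F 0xFE 0xFB 0xF1 0xE5 0xCD 0x9D

Derivation:
After byte 1 (0x3D): reg=0xB3
After byte 2 (0x78): reg=0x7F
Register before byte 3: 0x7F
After XOR with byte 0x21: 0x5E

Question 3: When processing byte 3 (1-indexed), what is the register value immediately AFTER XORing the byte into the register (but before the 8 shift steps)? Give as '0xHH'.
Register before byte 3: 0x7F
Byte 3: 0x21
0x7F XOR 0x21 = 0x5E

Answer: 0x5E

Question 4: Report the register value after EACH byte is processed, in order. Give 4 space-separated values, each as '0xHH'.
0xB3 0x7F 0x9D 0x6C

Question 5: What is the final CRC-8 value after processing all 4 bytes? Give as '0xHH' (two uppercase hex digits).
Answer: 0x6C

Derivation:
After byte 1 (0x3D): reg=0xB3
After byte 2 (0x78): reg=0x7F
After byte 3 (0x21): reg=0x9D
After byte 4 (0x89): reg=0x6C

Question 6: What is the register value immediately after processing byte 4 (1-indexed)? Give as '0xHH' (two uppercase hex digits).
Answer: 0x6C

Derivation:
After byte 1 (0x3D): reg=0xB3
After byte 2 (0x78): reg=0x7F
After byte 3 (0x21): reg=0x9D
After byte 4 (0x89): reg=0x6C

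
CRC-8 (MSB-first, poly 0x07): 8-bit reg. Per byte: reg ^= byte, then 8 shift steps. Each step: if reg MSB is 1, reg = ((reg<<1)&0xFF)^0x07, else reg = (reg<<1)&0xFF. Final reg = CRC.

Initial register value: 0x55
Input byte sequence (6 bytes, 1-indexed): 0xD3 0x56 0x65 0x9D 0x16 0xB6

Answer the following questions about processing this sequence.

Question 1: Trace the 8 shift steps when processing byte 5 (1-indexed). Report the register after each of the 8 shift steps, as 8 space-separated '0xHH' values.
After byte 1 (0xD3): reg=0x9B
After byte 2 (0x56): reg=0x6D
After byte 3 (0x65): reg=0x38
After byte 4 (0x9D): reg=0x72
Register before byte 5: 0x72
After XOR with byte 0x16: 0x64

Answer: 0xC8 0x97 0x29 0x52 0xA4 0x4F 0x9E 0x3B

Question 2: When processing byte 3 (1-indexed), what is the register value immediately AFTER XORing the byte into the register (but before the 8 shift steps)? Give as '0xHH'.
Answer: 0x08

Derivation:
Register before byte 3: 0x6D
Byte 3: 0x65
0x6D XOR 0x65 = 0x08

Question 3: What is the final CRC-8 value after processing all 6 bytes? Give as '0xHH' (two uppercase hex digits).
Answer: 0xAA

Derivation:
After byte 1 (0xD3): reg=0x9B
After byte 2 (0x56): reg=0x6D
After byte 3 (0x65): reg=0x38
After byte 4 (0x9D): reg=0x72
After byte 5 (0x16): reg=0x3B
After byte 6 (0xB6): reg=0xAA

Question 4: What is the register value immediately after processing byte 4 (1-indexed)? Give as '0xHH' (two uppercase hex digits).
After byte 1 (0xD3): reg=0x9B
After byte 2 (0x56): reg=0x6D
After byte 3 (0x65): reg=0x38
After byte 4 (0x9D): reg=0x72

Answer: 0x72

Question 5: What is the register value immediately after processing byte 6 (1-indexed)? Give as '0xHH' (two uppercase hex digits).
After byte 1 (0xD3): reg=0x9B
After byte 2 (0x56): reg=0x6D
After byte 3 (0x65): reg=0x38
After byte 4 (0x9D): reg=0x72
After byte 5 (0x16): reg=0x3B
After byte 6 (0xB6): reg=0xAA

Answer: 0xAA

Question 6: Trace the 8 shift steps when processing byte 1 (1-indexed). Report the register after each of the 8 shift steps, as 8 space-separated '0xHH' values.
Answer: 0x0B 0x16 0x2C 0x58 0xB0 0x67 0xCE 0x9B

Derivation:
Register before byte 1: 0x55
After XOR with byte 0xD3: 0x86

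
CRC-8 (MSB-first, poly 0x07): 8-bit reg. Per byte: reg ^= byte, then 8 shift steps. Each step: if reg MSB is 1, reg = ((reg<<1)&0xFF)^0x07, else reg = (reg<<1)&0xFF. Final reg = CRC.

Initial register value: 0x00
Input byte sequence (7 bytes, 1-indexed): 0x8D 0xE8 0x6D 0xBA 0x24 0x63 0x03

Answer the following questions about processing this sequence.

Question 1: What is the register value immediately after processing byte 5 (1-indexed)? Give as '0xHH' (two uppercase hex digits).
Answer: 0xD2

Derivation:
After byte 1 (0x8D): reg=0xAA
After byte 2 (0xE8): reg=0xC9
After byte 3 (0x6D): reg=0x75
After byte 4 (0xBA): reg=0x63
After byte 5 (0x24): reg=0xD2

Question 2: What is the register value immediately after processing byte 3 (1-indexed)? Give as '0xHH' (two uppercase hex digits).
After byte 1 (0x8D): reg=0xAA
After byte 2 (0xE8): reg=0xC9
After byte 3 (0x6D): reg=0x75

Answer: 0x75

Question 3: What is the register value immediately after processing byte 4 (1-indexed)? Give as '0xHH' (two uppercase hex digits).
Answer: 0x63

Derivation:
After byte 1 (0x8D): reg=0xAA
After byte 2 (0xE8): reg=0xC9
After byte 3 (0x6D): reg=0x75
After byte 4 (0xBA): reg=0x63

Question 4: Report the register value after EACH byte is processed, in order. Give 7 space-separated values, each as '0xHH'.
0xAA 0xC9 0x75 0x63 0xD2 0x1E 0x53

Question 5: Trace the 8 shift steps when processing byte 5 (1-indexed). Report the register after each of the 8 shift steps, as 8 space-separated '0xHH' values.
After byte 1 (0x8D): reg=0xAA
After byte 2 (0xE8): reg=0xC9
After byte 3 (0x6D): reg=0x75
After byte 4 (0xBA): reg=0x63
Register before byte 5: 0x63
After XOR with byte 0x24: 0x47

Answer: 0x8E 0x1B 0x36 0x6C 0xD8 0xB7 0x69 0xD2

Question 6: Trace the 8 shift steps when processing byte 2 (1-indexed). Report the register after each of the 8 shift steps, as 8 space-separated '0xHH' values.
Answer: 0x84 0x0F 0x1E 0x3C 0x78 0xF0 0xE7 0xC9

Derivation:
After byte 1 (0x8D): reg=0xAA
Register before byte 2: 0xAA
After XOR with byte 0xE8: 0x42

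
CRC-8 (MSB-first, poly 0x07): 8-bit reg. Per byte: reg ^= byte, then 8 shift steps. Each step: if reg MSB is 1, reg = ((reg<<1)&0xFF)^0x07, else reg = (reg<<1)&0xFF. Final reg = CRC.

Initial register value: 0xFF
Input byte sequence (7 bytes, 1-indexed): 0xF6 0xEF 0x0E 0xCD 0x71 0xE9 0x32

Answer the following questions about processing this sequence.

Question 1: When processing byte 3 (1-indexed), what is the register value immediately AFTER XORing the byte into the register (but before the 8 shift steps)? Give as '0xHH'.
Answer: 0x30

Derivation:
Register before byte 3: 0x3E
Byte 3: 0x0E
0x3E XOR 0x0E = 0x30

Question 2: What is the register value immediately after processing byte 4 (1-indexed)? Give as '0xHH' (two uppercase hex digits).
After byte 1 (0xF6): reg=0x3F
After byte 2 (0xEF): reg=0x3E
After byte 3 (0x0E): reg=0x90
After byte 4 (0xCD): reg=0x94

Answer: 0x94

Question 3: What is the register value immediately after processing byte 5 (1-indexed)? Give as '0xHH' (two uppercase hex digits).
After byte 1 (0xF6): reg=0x3F
After byte 2 (0xEF): reg=0x3E
After byte 3 (0x0E): reg=0x90
After byte 4 (0xCD): reg=0x94
After byte 5 (0x71): reg=0xB5

Answer: 0xB5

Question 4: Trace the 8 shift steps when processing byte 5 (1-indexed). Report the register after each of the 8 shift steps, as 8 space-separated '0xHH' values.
Answer: 0xCD 0x9D 0x3D 0x7A 0xF4 0xEF 0xD9 0xB5

Derivation:
After byte 1 (0xF6): reg=0x3F
After byte 2 (0xEF): reg=0x3E
After byte 3 (0x0E): reg=0x90
After byte 4 (0xCD): reg=0x94
Register before byte 5: 0x94
After XOR with byte 0x71: 0xE5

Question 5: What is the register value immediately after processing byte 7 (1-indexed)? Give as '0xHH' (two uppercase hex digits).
After byte 1 (0xF6): reg=0x3F
After byte 2 (0xEF): reg=0x3E
After byte 3 (0x0E): reg=0x90
After byte 4 (0xCD): reg=0x94
After byte 5 (0x71): reg=0xB5
After byte 6 (0xE9): reg=0x93
After byte 7 (0x32): reg=0x6E

Answer: 0x6E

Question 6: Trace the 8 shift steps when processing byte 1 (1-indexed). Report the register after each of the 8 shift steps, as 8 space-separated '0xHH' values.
Register before byte 1: 0xFF
After XOR with byte 0xF6: 0x09

Answer: 0x12 0x24 0x48 0x90 0x27 0x4E 0x9C 0x3F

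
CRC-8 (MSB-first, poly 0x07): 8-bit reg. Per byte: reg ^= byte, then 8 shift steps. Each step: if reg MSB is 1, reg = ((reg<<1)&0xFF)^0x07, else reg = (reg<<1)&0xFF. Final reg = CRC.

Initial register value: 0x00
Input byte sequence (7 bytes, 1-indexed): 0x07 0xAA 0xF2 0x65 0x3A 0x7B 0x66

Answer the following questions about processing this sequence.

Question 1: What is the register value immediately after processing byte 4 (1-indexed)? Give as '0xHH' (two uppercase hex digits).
After byte 1 (0x07): reg=0x15
After byte 2 (0xAA): reg=0x34
After byte 3 (0xF2): reg=0x5C
After byte 4 (0x65): reg=0xAF

Answer: 0xAF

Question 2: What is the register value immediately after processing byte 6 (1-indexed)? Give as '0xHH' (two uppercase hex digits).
Answer: 0xC6

Derivation:
After byte 1 (0x07): reg=0x15
After byte 2 (0xAA): reg=0x34
After byte 3 (0xF2): reg=0x5C
After byte 4 (0x65): reg=0xAF
After byte 5 (0x3A): reg=0xE2
After byte 6 (0x7B): reg=0xC6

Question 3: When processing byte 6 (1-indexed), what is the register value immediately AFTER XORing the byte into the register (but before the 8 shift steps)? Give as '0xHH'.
Register before byte 6: 0xE2
Byte 6: 0x7B
0xE2 XOR 0x7B = 0x99

Answer: 0x99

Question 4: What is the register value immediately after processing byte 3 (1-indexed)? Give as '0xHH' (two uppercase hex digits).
After byte 1 (0x07): reg=0x15
After byte 2 (0xAA): reg=0x34
After byte 3 (0xF2): reg=0x5C

Answer: 0x5C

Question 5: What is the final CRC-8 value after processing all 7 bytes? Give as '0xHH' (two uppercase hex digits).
Answer: 0x69

Derivation:
After byte 1 (0x07): reg=0x15
After byte 2 (0xAA): reg=0x34
After byte 3 (0xF2): reg=0x5C
After byte 4 (0x65): reg=0xAF
After byte 5 (0x3A): reg=0xE2
After byte 6 (0x7B): reg=0xC6
After byte 7 (0x66): reg=0x69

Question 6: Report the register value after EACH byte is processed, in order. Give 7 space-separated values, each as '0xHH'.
0x15 0x34 0x5C 0xAF 0xE2 0xC6 0x69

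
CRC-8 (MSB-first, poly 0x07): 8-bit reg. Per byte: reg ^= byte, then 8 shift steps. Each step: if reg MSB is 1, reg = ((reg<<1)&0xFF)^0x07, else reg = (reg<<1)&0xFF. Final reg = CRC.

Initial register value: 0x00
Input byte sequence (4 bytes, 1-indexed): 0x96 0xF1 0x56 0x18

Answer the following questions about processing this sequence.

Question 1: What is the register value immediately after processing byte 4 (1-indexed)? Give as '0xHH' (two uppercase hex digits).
After byte 1 (0x96): reg=0xEB
After byte 2 (0xF1): reg=0x46
After byte 3 (0x56): reg=0x70
After byte 4 (0x18): reg=0x1F

Answer: 0x1F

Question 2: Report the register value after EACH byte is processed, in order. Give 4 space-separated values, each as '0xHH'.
0xEB 0x46 0x70 0x1F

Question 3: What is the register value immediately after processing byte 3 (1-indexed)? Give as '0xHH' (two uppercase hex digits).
Answer: 0x70

Derivation:
After byte 1 (0x96): reg=0xEB
After byte 2 (0xF1): reg=0x46
After byte 3 (0x56): reg=0x70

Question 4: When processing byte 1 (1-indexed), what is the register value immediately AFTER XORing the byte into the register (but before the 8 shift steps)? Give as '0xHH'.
Answer: 0x96

Derivation:
Register before byte 1: 0x00
Byte 1: 0x96
0x00 XOR 0x96 = 0x96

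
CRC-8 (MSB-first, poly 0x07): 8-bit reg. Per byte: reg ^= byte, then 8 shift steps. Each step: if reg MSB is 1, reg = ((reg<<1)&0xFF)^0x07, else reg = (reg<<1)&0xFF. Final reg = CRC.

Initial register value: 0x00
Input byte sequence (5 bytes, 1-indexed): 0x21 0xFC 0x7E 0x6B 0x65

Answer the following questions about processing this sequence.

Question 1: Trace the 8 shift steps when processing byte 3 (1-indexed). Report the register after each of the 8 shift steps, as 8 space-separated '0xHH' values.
After byte 1 (0x21): reg=0xE7
After byte 2 (0xFC): reg=0x41
Register before byte 3: 0x41
After XOR with byte 0x7E: 0x3F

Answer: 0x7E 0xFC 0xFF 0xF9 0xF5 0xED 0xDD 0xBD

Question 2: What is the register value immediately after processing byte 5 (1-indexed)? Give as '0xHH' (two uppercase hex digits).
After byte 1 (0x21): reg=0xE7
After byte 2 (0xFC): reg=0x41
After byte 3 (0x7E): reg=0xBD
After byte 4 (0x6B): reg=0x2C
After byte 5 (0x65): reg=0xF8

Answer: 0xF8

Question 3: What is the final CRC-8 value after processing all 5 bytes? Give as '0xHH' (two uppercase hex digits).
After byte 1 (0x21): reg=0xE7
After byte 2 (0xFC): reg=0x41
After byte 3 (0x7E): reg=0xBD
After byte 4 (0x6B): reg=0x2C
After byte 5 (0x65): reg=0xF8

Answer: 0xF8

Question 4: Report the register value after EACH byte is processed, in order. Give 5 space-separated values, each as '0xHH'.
0xE7 0x41 0xBD 0x2C 0xF8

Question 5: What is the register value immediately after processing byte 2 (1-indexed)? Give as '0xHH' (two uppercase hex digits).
After byte 1 (0x21): reg=0xE7
After byte 2 (0xFC): reg=0x41

Answer: 0x41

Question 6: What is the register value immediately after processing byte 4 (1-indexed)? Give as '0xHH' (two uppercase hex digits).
After byte 1 (0x21): reg=0xE7
After byte 2 (0xFC): reg=0x41
After byte 3 (0x7E): reg=0xBD
After byte 4 (0x6B): reg=0x2C

Answer: 0x2C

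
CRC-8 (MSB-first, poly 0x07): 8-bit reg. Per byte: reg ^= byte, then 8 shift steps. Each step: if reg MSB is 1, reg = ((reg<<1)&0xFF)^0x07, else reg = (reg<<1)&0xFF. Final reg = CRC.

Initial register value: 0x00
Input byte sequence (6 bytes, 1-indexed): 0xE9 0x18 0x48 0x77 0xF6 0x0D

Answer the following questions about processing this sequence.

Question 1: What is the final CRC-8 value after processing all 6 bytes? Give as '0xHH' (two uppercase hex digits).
After byte 1 (0xE9): reg=0x91
After byte 2 (0x18): reg=0xB6
After byte 3 (0x48): reg=0xF4
After byte 4 (0x77): reg=0x80
After byte 5 (0xF6): reg=0x45
After byte 6 (0x0D): reg=0xFF

Answer: 0xFF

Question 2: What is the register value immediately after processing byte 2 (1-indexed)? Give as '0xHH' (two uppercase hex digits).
After byte 1 (0xE9): reg=0x91
After byte 2 (0x18): reg=0xB6

Answer: 0xB6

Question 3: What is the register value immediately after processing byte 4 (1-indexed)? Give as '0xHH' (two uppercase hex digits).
After byte 1 (0xE9): reg=0x91
After byte 2 (0x18): reg=0xB6
After byte 3 (0x48): reg=0xF4
After byte 4 (0x77): reg=0x80

Answer: 0x80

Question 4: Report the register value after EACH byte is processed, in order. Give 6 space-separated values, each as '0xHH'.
0x91 0xB6 0xF4 0x80 0x45 0xFF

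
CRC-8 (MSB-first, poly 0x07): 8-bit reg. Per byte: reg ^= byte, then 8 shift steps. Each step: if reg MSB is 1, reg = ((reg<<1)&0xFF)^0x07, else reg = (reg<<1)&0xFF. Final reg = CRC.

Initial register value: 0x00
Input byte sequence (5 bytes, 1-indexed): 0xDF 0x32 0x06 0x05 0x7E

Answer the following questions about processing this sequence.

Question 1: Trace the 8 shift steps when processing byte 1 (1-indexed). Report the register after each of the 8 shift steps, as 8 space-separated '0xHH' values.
Answer: 0xB9 0x75 0xEA 0xD3 0xA1 0x45 0x8A 0x13

Derivation:
Register before byte 1: 0x00
After XOR with byte 0xDF: 0xDF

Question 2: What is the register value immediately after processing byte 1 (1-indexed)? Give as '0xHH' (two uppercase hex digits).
After byte 1 (0xDF): reg=0x13

Answer: 0x13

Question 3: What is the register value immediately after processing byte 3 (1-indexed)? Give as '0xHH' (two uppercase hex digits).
After byte 1 (0xDF): reg=0x13
After byte 2 (0x32): reg=0xE7
After byte 3 (0x06): reg=0xA9

Answer: 0xA9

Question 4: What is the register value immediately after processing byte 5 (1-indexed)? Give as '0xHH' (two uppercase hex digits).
After byte 1 (0xDF): reg=0x13
After byte 2 (0x32): reg=0xE7
After byte 3 (0x06): reg=0xA9
After byte 4 (0x05): reg=0x4D
After byte 5 (0x7E): reg=0x99

Answer: 0x99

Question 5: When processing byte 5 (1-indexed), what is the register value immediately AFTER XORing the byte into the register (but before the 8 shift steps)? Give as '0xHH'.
Register before byte 5: 0x4D
Byte 5: 0x7E
0x4D XOR 0x7E = 0x33

Answer: 0x33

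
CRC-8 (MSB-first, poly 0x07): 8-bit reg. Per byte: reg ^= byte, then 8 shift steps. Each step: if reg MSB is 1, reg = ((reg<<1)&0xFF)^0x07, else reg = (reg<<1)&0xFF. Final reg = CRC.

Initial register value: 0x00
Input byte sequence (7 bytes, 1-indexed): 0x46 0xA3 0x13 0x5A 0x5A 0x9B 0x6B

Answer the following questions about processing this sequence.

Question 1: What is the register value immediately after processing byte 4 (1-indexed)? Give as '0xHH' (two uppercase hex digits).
After byte 1 (0x46): reg=0xD5
After byte 2 (0xA3): reg=0x45
After byte 3 (0x13): reg=0xA5
After byte 4 (0x5A): reg=0xF3

Answer: 0xF3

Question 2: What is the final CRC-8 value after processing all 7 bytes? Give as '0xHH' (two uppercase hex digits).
Answer: 0x12

Derivation:
After byte 1 (0x46): reg=0xD5
After byte 2 (0xA3): reg=0x45
After byte 3 (0x13): reg=0xA5
After byte 4 (0x5A): reg=0xF3
After byte 5 (0x5A): reg=0x56
After byte 6 (0x9B): reg=0x6D
After byte 7 (0x6B): reg=0x12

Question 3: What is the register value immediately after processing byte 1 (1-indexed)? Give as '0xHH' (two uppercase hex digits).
Answer: 0xD5

Derivation:
After byte 1 (0x46): reg=0xD5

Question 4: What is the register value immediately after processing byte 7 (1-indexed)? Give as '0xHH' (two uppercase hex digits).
After byte 1 (0x46): reg=0xD5
After byte 2 (0xA3): reg=0x45
After byte 3 (0x13): reg=0xA5
After byte 4 (0x5A): reg=0xF3
After byte 5 (0x5A): reg=0x56
After byte 6 (0x9B): reg=0x6D
After byte 7 (0x6B): reg=0x12

Answer: 0x12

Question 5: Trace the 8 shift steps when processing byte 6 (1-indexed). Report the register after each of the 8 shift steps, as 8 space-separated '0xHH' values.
Answer: 0x9D 0x3D 0x7A 0xF4 0xEF 0xD9 0xB5 0x6D

Derivation:
After byte 1 (0x46): reg=0xD5
After byte 2 (0xA3): reg=0x45
After byte 3 (0x13): reg=0xA5
After byte 4 (0x5A): reg=0xF3
After byte 5 (0x5A): reg=0x56
Register before byte 6: 0x56
After XOR with byte 0x9B: 0xCD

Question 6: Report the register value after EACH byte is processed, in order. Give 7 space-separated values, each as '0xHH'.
0xD5 0x45 0xA5 0xF3 0x56 0x6D 0x12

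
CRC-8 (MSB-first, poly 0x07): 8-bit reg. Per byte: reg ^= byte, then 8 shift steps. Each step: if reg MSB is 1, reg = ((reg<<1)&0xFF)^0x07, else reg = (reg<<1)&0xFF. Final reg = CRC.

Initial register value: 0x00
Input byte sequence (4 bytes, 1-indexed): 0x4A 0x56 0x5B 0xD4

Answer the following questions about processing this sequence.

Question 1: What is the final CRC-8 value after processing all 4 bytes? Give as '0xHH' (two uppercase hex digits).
After byte 1 (0x4A): reg=0xF1
After byte 2 (0x56): reg=0x7C
After byte 3 (0x5B): reg=0xF5
After byte 4 (0xD4): reg=0xE7

Answer: 0xE7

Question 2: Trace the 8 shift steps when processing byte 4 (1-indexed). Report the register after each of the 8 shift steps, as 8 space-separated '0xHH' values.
After byte 1 (0x4A): reg=0xF1
After byte 2 (0x56): reg=0x7C
After byte 3 (0x5B): reg=0xF5
Register before byte 4: 0xF5
After XOR with byte 0xD4: 0x21

Answer: 0x42 0x84 0x0F 0x1E 0x3C 0x78 0xF0 0xE7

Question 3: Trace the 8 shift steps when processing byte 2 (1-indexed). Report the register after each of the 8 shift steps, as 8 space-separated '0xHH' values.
Answer: 0x49 0x92 0x23 0x46 0x8C 0x1F 0x3E 0x7C

Derivation:
After byte 1 (0x4A): reg=0xF1
Register before byte 2: 0xF1
After XOR with byte 0x56: 0xA7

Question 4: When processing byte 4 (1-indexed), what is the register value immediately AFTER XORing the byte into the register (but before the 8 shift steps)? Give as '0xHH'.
Answer: 0x21

Derivation:
Register before byte 4: 0xF5
Byte 4: 0xD4
0xF5 XOR 0xD4 = 0x21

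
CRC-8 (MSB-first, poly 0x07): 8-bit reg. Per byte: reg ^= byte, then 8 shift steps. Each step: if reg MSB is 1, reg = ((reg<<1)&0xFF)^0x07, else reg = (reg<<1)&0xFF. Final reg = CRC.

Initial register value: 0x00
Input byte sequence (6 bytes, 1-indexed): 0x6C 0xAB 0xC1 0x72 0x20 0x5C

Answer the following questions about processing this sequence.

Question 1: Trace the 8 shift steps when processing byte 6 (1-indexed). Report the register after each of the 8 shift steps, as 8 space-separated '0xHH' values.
After byte 1 (0x6C): reg=0x03
After byte 2 (0xAB): reg=0x51
After byte 3 (0xC1): reg=0xF9
After byte 4 (0x72): reg=0xB8
After byte 5 (0x20): reg=0xC1
Register before byte 6: 0xC1
After XOR with byte 0x5C: 0x9D

Answer: 0x3D 0x7A 0xF4 0xEF 0xD9 0xB5 0x6D 0xDA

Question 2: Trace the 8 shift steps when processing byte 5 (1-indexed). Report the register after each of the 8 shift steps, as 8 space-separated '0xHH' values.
Answer: 0x37 0x6E 0xDC 0xBF 0x79 0xF2 0xE3 0xC1

Derivation:
After byte 1 (0x6C): reg=0x03
After byte 2 (0xAB): reg=0x51
After byte 3 (0xC1): reg=0xF9
After byte 4 (0x72): reg=0xB8
Register before byte 5: 0xB8
After XOR with byte 0x20: 0x98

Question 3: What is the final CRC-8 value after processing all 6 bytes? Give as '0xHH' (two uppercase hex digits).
Answer: 0xDA

Derivation:
After byte 1 (0x6C): reg=0x03
After byte 2 (0xAB): reg=0x51
After byte 3 (0xC1): reg=0xF9
After byte 4 (0x72): reg=0xB8
After byte 5 (0x20): reg=0xC1
After byte 6 (0x5C): reg=0xDA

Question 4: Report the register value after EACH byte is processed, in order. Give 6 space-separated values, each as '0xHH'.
0x03 0x51 0xF9 0xB8 0xC1 0xDA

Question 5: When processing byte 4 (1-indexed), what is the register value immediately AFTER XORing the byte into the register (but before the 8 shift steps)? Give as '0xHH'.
Register before byte 4: 0xF9
Byte 4: 0x72
0xF9 XOR 0x72 = 0x8B

Answer: 0x8B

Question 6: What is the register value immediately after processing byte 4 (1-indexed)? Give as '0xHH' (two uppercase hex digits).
After byte 1 (0x6C): reg=0x03
After byte 2 (0xAB): reg=0x51
After byte 3 (0xC1): reg=0xF9
After byte 4 (0x72): reg=0xB8

Answer: 0xB8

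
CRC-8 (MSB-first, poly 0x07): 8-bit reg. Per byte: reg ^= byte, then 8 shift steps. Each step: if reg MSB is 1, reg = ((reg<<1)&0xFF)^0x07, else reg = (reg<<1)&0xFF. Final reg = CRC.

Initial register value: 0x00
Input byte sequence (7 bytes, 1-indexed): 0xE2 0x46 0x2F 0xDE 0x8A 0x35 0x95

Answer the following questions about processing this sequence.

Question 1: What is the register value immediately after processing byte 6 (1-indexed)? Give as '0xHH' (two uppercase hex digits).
After byte 1 (0xE2): reg=0xA0
After byte 2 (0x46): reg=0xBC
After byte 3 (0x2F): reg=0xF0
After byte 4 (0xDE): reg=0xCA
After byte 5 (0x8A): reg=0xC7
After byte 6 (0x35): reg=0xD0

Answer: 0xD0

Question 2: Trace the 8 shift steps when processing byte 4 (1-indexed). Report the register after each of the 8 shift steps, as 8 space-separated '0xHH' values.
After byte 1 (0xE2): reg=0xA0
After byte 2 (0x46): reg=0xBC
After byte 3 (0x2F): reg=0xF0
Register before byte 4: 0xF0
After XOR with byte 0xDE: 0x2E

Answer: 0x5C 0xB8 0x77 0xEE 0xDB 0xB1 0x65 0xCA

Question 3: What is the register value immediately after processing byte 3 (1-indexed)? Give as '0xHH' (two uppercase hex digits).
After byte 1 (0xE2): reg=0xA0
After byte 2 (0x46): reg=0xBC
After byte 3 (0x2F): reg=0xF0

Answer: 0xF0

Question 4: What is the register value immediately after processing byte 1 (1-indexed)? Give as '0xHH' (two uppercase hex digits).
Answer: 0xA0

Derivation:
After byte 1 (0xE2): reg=0xA0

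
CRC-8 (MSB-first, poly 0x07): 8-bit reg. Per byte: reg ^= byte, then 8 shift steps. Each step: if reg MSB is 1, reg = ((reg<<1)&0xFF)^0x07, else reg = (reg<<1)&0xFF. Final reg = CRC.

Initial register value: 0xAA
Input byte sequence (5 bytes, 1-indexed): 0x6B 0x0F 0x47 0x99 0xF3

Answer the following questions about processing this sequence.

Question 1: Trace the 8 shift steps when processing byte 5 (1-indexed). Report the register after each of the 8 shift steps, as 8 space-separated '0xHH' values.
After byte 1 (0x6B): reg=0x49
After byte 2 (0x0F): reg=0xD5
After byte 3 (0x47): reg=0xF7
After byte 4 (0x99): reg=0x0D
Register before byte 5: 0x0D
After XOR with byte 0xF3: 0xFE

Answer: 0xFB 0xF1 0xE5 0xCD 0x9D 0x3D 0x7A 0xF4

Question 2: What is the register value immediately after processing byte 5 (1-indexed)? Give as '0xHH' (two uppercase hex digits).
Answer: 0xF4

Derivation:
After byte 1 (0x6B): reg=0x49
After byte 2 (0x0F): reg=0xD5
After byte 3 (0x47): reg=0xF7
After byte 4 (0x99): reg=0x0D
After byte 5 (0xF3): reg=0xF4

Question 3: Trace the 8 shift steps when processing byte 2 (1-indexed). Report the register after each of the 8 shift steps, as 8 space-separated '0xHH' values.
Answer: 0x8C 0x1F 0x3E 0x7C 0xF8 0xF7 0xE9 0xD5

Derivation:
After byte 1 (0x6B): reg=0x49
Register before byte 2: 0x49
After XOR with byte 0x0F: 0x46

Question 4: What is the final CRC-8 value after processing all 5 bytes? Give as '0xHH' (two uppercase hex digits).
After byte 1 (0x6B): reg=0x49
After byte 2 (0x0F): reg=0xD5
After byte 3 (0x47): reg=0xF7
After byte 4 (0x99): reg=0x0D
After byte 5 (0xF3): reg=0xF4

Answer: 0xF4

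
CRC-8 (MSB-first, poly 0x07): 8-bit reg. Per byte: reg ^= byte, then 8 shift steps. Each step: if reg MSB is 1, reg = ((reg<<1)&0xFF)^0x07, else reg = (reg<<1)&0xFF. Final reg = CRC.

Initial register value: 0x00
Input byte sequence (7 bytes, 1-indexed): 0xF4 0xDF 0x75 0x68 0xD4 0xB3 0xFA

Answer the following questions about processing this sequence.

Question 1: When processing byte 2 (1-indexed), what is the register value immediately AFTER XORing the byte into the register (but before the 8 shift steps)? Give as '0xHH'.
Answer: 0x1D

Derivation:
Register before byte 2: 0xC2
Byte 2: 0xDF
0xC2 XOR 0xDF = 0x1D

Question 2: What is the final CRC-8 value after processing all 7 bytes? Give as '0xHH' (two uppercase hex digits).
After byte 1 (0xF4): reg=0xC2
After byte 2 (0xDF): reg=0x53
After byte 3 (0x75): reg=0xF2
After byte 4 (0x68): reg=0xCF
After byte 5 (0xD4): reg=0x41
After byte 6 (0xB3): reg=0xD0
After byte 7 (0xFA): reg=0xD6

Answer: 0xD6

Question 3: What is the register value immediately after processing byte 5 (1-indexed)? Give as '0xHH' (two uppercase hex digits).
Answer: 0x41

Derivation:
After byte 1 (0xF4): reg=0xC2
After byte 2 (0xDF): reg=0x53
After byte 3 (0x75): reg=0xF2
After byte 4 (0x68): reg=0xCF
After byte 5 (0xD4): reg=0x41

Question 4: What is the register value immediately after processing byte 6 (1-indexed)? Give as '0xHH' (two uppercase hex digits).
Answer: 0xD0

Derivation:
After byte 1 (0xF4): reg=0xC2
After byte 2 (0xDF): reg=0x53
After byte 3 (0x75): reg=0xF2
After byte 4 (0x68): reg=0xCF
After byte 5 (0xD4): reg=0x41
After byte 6 (0xB3): reg=0xD0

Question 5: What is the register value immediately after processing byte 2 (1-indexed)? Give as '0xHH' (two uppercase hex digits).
Answer: 0x53

Derivation:
After byte 1 (0xF4): reg=0xC2
After byte 2 (0xDF): reg=0x53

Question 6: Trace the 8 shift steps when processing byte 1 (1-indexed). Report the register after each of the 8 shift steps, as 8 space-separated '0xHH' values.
Register before byte 1: 0x00
After XOR with byte 0xF4: 0xF4

Answer: 0xEF 0xD9 0xB5 0x6D 0xDA 0xB3 0x61 0xC2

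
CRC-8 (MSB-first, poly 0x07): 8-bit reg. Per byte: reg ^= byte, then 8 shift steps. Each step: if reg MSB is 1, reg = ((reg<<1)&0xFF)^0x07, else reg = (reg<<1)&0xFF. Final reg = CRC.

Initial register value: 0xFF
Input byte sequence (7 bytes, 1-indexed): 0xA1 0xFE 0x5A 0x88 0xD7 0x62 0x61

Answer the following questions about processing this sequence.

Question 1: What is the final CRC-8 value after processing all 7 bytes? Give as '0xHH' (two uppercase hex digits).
Answer: 0x56

Derivation:
After byte 1 (0xA1): reg=0x9D
After byte 2 (0xFE): reg=0x2E
After byte 3 (0x5A): reg=0x4B
After byte 4 (0x88): reg=0x47
After byte 5 (0xD7): reg=0xF9
After byte 6 (0x62): reg=0xC8
After byte 7 (0x61): reg=0x56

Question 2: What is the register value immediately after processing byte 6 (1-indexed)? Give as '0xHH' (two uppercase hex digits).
After byte 1 (0xA1): reg=0x9D
After byte 2 (0xFE): reg=0x2E
After byte 3 (0x5A): reg=0x4B
After byte 4 (0x88): reg=0x47
After byte 5 (0xD7): reg=0xF9
After byte 6 (0x62): reg=0xC8

Answer: 0xC8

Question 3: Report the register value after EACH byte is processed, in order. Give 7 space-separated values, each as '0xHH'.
0x9D 0x2E 0x4B 0x47 0xF9 0xC8 0x56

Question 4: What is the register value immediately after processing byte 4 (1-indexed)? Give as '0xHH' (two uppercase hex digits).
Answer: 0x47

Derivation:
After byte 1 (0xA1): reg=0x9D
After byte 2 (0xFE): reg=0x2E
After byte 3 (0x5A): reg=0x4B
After byte 4 (0x88): reg=0x47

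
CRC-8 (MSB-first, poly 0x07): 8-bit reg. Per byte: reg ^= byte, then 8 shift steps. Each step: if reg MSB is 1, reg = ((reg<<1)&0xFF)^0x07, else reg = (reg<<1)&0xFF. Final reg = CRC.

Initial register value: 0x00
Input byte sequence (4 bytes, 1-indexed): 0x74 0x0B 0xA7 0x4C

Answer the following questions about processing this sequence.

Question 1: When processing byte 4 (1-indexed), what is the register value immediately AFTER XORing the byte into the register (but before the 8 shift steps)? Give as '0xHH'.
Answer: 0x6B

Derivation:
Register before byte 4: 0x27
Byte 4: 0x4C
0x27 XOR 0x4C = 0x6B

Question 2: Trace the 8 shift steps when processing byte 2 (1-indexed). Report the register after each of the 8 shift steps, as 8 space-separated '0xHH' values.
Answer: 0x80 0x07 0x0E 0x1C 0x38 0x70 0xE0 0xC7

Derivation:
After byte 1 (0x74): reg=0x4B
Register before byte 2: 0x4B
After XOR with byte 0x0B: 0x40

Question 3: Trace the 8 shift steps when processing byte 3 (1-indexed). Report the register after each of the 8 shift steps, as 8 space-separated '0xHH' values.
Answer: 0xC0 0x87 0x09 0x12 0x24 0x48 0x90 0x27

Derivation:
After byte 1 (0x74): reg=0x4B
After byte 2 (0x0B): reg=0xC7
Register before byte 3: 0xC7
After XOR with byte 0xA7: 0x60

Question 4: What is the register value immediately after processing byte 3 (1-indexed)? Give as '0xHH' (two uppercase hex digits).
After byte 1 (0x74): reg=0x4B
After byte 2 (0x0B): reg=0xC7
After byte 3 (0xA7): reg=0x27

Answer: 0x27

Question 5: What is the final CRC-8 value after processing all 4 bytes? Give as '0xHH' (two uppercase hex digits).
Answer: 0x16

Derivation:
After byte 1 (0x74): reg=0x4B
After byte 2 (0x0B): reg=0xC7
After byte 3 (0xA7): reg=0x27
After byte 4 (0x4C): reg=0x16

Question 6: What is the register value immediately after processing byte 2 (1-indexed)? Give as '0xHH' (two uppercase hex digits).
After byte 1 (0x74): reg=0x4B
After byte 2 (0x0B): reg=0xC7

Answer: 0xC7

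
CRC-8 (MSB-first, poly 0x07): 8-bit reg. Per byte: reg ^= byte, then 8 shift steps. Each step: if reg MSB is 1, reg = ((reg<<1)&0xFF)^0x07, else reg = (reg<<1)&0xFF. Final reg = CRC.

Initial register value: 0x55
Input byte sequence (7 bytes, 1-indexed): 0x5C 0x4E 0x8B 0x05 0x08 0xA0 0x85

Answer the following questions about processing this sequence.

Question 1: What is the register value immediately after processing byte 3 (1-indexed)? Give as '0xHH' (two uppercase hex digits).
Answer: 0x0F

Derivation:
After byte 1 (0x5C): reg=0x3F
After byte 2 (0x4E): reg=0x50
After byte 3 (0x8B): reg=0x0F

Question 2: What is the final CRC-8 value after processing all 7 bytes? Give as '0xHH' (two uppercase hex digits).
After byte 1 (0x5C): reg=0x3F
After byte 2 (0x4E): reg=0x50
After byte 3 (0x8B): reg=0x0F
After byte 4 (0x05): reg=0x36
After byte 5 (0x08): reg=0xBA
After byte 6 (0xA0): reg=0x46
After byte 7 (0x85): reg=0x47

Answer: 0x47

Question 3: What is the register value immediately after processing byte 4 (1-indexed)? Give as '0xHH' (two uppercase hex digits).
Answer: 0x36

Derivation:
After byte 1 (0x5C): reg=0x3F
After byte 2 (0x4E): reg=0x50
After byte 3 (0x8B): reg=0x0F
After byte 4 (0x05): reg=0x36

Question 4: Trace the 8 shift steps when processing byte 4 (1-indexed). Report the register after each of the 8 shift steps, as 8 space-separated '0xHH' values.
After byte 1 (0x5C): reg=0x3F
After byte 2 (0x4E): reg=0x50
After byte 3 (0x8B): reg=0x0F
Register before byte 4: 0x0F
After XOR with byte 0x05: 0x0A

Answer: 0x14 0x28 0x50 0xA0 0x47 0x8E 0x1B 0x36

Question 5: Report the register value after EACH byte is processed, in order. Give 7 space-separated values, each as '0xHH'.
0x3F 0x50 0x0F 0x36 0xBA 0x46 0x47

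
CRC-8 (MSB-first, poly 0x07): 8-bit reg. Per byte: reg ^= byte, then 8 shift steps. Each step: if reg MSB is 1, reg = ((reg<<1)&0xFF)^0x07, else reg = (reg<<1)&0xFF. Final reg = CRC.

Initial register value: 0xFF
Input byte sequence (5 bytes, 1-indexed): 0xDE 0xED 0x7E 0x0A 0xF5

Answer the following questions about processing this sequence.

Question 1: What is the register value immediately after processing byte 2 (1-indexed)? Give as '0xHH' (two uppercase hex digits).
After byte 1 (0xDE): reg=0xE7
After byte 2 (0xED): reg=0x36

Answer: 0x36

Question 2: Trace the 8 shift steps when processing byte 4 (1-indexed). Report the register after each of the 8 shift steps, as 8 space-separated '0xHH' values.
After byte 1 (0xDE): reg=0xE7
After byte 2 (0xED): reg=0x36
After byte 3 (0x7E): reg=0xFF
Register before byte 4: 0xFF
After XOR with byte 0x0A: 0xF5

Answer: 0xED 0xDD 0xBD 0x7D 0xFA 0xF3 0xE1 0xC5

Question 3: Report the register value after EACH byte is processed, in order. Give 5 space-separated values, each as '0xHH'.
0xE7 0x36 0xFF 0xC5 0x90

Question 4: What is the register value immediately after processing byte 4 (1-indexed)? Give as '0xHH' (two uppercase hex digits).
Answer: 0xC5

Derivation:
After byte 1 (0xDE): reg=0xE7
After byte 2 (0xED): reg=0x36
After byte 3 (0x7E): reg=0xFF
After byte 4 (0x0A): reg=0xC5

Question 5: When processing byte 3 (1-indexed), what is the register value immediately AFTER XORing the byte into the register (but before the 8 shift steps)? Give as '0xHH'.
Register before byte 3: 0x36
Byte 3: 0x7E
0x36 XOR 0x7E = 0x48

Answer: 0x48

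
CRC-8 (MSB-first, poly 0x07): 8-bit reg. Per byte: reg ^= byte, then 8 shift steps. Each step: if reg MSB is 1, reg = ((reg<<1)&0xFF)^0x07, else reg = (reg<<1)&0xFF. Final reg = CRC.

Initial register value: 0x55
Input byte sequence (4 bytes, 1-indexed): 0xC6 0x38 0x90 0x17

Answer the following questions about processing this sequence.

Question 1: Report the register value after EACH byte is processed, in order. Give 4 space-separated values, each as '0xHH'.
0xF0 0x76 0xBC 0x58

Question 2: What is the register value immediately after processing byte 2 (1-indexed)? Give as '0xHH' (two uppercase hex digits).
After byte 1 (0xC6): reg=0xF0
After byte 2 (0x38): reg=0x76

Answer: 0x76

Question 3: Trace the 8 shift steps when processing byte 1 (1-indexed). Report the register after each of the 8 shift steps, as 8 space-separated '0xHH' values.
Register before byte 1: 0x55
After XOR with byte 0xC6: 0x93

Answer: 0x21 0x42 0x84 0x0F 0x1E 0x3C 0x78 0xF0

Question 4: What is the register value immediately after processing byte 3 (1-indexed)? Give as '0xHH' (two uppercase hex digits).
After byte 1 (0xC6): reg=0xF0
After byte 2 (0x38): reg=0x76
After byte 3 (0x90): reg=0xBC

Answer: 0xBC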